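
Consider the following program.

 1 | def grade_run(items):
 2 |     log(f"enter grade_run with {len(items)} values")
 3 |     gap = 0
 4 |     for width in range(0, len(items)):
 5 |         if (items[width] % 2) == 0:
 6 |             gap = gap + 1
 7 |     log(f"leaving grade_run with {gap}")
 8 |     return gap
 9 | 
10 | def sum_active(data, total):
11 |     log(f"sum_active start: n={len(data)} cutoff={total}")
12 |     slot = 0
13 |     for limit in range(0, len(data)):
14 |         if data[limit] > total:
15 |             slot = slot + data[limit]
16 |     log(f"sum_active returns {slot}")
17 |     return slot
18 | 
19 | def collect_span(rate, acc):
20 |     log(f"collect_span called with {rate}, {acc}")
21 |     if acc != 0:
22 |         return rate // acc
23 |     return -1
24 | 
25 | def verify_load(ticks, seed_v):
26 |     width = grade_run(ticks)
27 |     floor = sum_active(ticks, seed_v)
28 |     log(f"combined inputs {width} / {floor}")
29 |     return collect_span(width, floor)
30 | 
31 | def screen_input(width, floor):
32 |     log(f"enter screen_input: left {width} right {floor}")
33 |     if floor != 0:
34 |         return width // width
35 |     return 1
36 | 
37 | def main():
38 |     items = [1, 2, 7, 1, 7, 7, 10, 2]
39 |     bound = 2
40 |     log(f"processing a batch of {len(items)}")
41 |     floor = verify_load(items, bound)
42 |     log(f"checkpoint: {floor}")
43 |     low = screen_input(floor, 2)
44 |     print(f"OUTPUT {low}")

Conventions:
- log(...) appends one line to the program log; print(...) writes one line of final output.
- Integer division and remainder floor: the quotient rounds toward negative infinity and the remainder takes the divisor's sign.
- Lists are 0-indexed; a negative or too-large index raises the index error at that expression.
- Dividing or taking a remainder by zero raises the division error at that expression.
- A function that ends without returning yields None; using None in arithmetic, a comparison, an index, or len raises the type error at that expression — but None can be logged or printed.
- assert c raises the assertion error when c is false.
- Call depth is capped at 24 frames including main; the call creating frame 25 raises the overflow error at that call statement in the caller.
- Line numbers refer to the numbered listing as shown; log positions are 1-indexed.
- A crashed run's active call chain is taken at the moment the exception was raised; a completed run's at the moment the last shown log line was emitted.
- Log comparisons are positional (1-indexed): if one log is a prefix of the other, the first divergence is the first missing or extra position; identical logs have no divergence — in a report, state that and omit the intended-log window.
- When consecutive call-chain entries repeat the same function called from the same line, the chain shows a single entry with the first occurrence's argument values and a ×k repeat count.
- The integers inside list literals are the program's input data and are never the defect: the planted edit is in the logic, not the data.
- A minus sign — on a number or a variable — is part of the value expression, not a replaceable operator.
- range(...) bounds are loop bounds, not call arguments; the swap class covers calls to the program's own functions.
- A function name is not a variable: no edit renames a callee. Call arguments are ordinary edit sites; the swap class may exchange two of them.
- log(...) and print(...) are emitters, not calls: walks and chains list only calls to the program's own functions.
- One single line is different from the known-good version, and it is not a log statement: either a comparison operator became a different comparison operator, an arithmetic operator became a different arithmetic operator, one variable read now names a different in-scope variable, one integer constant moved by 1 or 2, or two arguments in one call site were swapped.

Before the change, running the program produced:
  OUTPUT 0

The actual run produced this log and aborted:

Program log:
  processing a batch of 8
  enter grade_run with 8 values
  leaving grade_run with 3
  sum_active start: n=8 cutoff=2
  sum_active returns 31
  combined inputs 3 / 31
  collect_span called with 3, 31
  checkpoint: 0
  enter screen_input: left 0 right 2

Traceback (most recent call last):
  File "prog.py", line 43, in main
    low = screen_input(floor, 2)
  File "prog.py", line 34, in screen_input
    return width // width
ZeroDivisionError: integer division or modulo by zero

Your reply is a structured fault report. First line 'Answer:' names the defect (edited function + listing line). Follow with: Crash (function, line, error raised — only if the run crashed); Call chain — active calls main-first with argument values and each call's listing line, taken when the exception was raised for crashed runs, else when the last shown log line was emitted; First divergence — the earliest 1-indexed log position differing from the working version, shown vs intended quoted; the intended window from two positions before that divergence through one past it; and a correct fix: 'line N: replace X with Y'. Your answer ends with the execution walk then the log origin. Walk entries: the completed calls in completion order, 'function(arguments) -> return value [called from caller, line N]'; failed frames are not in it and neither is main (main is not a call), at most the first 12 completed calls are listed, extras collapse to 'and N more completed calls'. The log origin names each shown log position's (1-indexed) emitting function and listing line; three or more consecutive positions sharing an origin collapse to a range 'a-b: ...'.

Answer: the defect is in screen_input at line 34.
The tell: The log gives no warning — it matches the intended run right up to the abort.
Crash: screen_input, line 34, ZeroDivisionError.
Call chain: main -> screen_input(0, 2) (called at line 43).
First divergence: there is none — every log position agrees.
Execution walk:
  grade_run([1, 2, 7, 1, 7, 7, 10, 2]) -> 3  [called from verify_load, line 26]
  sum_active([1, 2, 7, 1, 7, 7, 10, 2], 2) -> 31  [called from verify_load, line 27]
  collect_span(3, 31) -> 0  [called from verify_load, line 29]
  verify_load([1, 2, 7, 1, 7, 7, 10, 2], 2) -> 0  [called from main, line 41]
Log origins:
  1 — main, line 40
  2 — grade_run, line 2
  3 — grade_run, line 7
  4 — sum_active, line 11
  5 — sum_active, line 16
  6 — verify_load, line 28
  7 — collect_span, line 20
  8 — main, line 42
  9 — screen_input, line 32
A correct fix: line 34: replace `width // width` with `width // floor`.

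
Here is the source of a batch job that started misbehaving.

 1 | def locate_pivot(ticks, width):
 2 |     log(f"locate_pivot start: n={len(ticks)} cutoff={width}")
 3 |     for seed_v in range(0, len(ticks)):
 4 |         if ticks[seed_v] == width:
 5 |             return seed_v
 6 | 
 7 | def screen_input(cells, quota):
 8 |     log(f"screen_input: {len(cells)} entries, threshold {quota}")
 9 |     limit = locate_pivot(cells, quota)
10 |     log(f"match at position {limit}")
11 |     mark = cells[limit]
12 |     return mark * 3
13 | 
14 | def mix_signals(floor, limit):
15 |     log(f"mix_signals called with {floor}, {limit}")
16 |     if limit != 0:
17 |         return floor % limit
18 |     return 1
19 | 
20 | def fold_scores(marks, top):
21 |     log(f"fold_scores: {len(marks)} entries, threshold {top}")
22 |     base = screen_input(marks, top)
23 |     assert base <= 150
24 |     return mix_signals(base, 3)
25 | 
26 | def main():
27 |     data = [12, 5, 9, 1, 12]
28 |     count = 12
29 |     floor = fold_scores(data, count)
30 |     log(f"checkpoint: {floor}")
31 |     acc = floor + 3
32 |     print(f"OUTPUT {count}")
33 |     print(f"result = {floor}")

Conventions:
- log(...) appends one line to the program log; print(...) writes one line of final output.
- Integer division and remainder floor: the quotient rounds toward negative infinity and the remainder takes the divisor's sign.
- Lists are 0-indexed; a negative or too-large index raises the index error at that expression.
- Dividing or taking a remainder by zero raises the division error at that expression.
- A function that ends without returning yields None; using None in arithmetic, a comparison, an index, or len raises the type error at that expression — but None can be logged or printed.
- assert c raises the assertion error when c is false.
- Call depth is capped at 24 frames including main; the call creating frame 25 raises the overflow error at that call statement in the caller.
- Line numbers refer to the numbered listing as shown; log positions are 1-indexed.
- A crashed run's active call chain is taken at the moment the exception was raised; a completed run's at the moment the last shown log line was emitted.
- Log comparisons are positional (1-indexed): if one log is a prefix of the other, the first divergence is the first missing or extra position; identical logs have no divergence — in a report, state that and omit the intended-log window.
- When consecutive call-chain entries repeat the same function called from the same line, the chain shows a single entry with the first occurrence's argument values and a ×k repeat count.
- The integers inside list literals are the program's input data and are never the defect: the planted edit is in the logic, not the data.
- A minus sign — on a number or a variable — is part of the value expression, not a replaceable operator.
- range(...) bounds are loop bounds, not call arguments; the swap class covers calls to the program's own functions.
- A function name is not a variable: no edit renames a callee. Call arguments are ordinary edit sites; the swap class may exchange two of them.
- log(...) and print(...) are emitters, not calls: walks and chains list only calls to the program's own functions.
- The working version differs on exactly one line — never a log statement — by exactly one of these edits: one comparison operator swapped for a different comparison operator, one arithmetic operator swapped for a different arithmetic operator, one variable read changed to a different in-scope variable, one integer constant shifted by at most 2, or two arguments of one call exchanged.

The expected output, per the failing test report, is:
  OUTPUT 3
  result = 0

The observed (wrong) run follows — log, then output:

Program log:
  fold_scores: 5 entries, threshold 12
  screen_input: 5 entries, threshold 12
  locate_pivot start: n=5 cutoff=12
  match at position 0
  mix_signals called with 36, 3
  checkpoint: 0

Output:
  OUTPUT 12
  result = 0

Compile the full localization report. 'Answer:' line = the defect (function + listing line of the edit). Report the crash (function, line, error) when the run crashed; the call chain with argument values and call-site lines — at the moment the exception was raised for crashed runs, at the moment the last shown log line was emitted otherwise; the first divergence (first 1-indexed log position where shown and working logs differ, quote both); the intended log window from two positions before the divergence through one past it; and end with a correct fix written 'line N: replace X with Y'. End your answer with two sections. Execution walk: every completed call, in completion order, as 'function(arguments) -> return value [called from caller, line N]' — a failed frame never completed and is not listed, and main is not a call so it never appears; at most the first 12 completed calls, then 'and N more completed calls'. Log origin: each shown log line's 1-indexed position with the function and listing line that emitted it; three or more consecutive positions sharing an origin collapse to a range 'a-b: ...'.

Answer: the defect is in main at line 32.
The tell: No log line changed; the fault shows up purely in the output.
Call chain: main.
First divergence: there is none — every log position agrees.
Execution walk:
  locate_pivot([12, 5, 9, 1, 12], 12) -> 0  [called from screen_input, line 9]
  screen_input([12, 5, 9, 1, 12], 12) -> 36  [called from fold_scores, line 22]
  mix_signals(36, 3) -> 0  [called from fold_scores, line 24]
  fold_scores([12, 5, 9, 1, 12], 12) -> 0  [called from main, line 29]
Origin of each log line:
  1: logged in fold_scores at line 21
  2: logged in screen_input at line 8
  3: logged in locate_pivot at line 2
  4: logged in screen_input at line 10
  5: logged in mix_signals at line 15
  6: logged in main at line 30
A correct fix: line 32: replace `count` with `acc`.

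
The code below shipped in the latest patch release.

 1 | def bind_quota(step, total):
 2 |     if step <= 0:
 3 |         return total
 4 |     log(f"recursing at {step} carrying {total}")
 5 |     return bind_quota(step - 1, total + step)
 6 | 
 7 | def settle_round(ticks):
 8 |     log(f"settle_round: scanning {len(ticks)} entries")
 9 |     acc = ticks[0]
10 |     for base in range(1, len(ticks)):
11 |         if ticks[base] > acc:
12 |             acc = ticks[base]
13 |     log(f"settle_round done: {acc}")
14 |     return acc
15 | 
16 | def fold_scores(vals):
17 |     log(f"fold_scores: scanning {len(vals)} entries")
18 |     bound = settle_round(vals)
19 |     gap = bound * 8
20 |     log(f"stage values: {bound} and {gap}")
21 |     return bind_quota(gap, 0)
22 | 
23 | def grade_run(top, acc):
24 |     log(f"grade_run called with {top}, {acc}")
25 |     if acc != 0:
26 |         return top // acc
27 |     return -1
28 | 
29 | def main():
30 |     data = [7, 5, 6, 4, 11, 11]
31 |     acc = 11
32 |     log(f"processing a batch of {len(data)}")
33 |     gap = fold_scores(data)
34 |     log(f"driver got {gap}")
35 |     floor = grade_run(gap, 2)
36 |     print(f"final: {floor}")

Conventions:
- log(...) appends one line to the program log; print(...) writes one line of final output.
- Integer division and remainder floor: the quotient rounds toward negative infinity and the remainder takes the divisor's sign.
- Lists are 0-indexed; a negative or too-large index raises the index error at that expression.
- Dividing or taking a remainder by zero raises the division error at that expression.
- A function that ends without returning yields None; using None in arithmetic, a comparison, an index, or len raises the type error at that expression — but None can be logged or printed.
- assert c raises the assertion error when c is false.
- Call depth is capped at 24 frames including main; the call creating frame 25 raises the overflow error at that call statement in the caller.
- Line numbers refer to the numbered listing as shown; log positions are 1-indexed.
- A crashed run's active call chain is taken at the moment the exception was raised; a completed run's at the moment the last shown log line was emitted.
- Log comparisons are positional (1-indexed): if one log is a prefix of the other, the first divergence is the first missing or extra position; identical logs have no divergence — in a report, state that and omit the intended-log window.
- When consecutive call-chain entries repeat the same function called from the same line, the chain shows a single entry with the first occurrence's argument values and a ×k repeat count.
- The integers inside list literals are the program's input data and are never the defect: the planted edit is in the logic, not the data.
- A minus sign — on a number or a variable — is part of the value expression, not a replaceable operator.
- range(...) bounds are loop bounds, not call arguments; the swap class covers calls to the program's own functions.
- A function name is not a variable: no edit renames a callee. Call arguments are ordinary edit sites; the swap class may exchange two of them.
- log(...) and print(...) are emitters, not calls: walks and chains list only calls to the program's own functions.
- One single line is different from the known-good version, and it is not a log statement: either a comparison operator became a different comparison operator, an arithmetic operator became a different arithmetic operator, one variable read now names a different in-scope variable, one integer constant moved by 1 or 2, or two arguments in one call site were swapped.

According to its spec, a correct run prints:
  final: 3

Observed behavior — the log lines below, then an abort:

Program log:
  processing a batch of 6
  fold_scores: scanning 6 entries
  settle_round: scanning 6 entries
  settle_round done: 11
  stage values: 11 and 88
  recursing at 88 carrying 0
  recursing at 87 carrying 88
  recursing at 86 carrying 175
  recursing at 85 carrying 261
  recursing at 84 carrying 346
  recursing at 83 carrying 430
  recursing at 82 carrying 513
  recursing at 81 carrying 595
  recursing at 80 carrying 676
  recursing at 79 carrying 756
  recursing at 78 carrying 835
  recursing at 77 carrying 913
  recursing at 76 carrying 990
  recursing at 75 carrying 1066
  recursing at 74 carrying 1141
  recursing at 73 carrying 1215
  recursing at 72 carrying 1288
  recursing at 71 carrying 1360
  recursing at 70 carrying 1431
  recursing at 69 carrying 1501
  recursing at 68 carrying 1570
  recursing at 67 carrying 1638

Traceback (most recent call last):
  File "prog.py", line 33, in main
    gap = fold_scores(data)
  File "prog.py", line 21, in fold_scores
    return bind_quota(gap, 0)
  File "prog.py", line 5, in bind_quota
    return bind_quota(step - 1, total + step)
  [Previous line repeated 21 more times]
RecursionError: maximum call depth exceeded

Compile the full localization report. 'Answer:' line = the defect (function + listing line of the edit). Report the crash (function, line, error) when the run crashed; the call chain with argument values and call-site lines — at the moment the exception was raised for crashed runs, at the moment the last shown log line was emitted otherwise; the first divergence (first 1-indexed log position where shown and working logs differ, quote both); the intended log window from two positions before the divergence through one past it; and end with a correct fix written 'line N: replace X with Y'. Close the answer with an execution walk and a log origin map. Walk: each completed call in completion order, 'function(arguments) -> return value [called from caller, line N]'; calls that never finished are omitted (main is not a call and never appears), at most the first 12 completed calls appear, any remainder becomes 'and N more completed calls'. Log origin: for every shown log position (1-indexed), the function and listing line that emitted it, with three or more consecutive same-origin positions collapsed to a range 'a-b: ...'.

Answer: the defect is in fold_scores at line 19.
The tell: The log first diverges at position 5: the faulty run prints 'stage values: 11 and 88' where the working version prints 'stage values: 11 and 3'.
Crash: bind_quota, line 5, RecursionError.
Call chain: main -> fold_scores([7, 5, 6, 4, 11, 11]) (called at line 33) -> bind_quota(88, 0) (called at line 21) -> bind_quota(87, 88) (called at line 5) ×21.
First divergence: position 5 — the shown line 'stage values: 11 and 88' should read 'stage values: 11 and 3'.
Intended log window:
  3: settle_round: scanning 6 entries
  4: settle_round done: 11
  5: stage values: 11 and 3
  6: recursing at 3 carrying 0
Execution walk:
  settle_round([7, 5, 6, 4, 11, 11]) -> 11  [called from fold_scores, line 18]
Origin of each log line:
  1: logged in main at line 32
  2: logged in fold_scores at line 17
  3: logged in settle_round at line 8
  4: logged in settle_round at line 13
  5: logged in fold_scores at line 20
  6-27: logged in bind_quota at line 4
A correct fix: line 19: replace `*` with `%`.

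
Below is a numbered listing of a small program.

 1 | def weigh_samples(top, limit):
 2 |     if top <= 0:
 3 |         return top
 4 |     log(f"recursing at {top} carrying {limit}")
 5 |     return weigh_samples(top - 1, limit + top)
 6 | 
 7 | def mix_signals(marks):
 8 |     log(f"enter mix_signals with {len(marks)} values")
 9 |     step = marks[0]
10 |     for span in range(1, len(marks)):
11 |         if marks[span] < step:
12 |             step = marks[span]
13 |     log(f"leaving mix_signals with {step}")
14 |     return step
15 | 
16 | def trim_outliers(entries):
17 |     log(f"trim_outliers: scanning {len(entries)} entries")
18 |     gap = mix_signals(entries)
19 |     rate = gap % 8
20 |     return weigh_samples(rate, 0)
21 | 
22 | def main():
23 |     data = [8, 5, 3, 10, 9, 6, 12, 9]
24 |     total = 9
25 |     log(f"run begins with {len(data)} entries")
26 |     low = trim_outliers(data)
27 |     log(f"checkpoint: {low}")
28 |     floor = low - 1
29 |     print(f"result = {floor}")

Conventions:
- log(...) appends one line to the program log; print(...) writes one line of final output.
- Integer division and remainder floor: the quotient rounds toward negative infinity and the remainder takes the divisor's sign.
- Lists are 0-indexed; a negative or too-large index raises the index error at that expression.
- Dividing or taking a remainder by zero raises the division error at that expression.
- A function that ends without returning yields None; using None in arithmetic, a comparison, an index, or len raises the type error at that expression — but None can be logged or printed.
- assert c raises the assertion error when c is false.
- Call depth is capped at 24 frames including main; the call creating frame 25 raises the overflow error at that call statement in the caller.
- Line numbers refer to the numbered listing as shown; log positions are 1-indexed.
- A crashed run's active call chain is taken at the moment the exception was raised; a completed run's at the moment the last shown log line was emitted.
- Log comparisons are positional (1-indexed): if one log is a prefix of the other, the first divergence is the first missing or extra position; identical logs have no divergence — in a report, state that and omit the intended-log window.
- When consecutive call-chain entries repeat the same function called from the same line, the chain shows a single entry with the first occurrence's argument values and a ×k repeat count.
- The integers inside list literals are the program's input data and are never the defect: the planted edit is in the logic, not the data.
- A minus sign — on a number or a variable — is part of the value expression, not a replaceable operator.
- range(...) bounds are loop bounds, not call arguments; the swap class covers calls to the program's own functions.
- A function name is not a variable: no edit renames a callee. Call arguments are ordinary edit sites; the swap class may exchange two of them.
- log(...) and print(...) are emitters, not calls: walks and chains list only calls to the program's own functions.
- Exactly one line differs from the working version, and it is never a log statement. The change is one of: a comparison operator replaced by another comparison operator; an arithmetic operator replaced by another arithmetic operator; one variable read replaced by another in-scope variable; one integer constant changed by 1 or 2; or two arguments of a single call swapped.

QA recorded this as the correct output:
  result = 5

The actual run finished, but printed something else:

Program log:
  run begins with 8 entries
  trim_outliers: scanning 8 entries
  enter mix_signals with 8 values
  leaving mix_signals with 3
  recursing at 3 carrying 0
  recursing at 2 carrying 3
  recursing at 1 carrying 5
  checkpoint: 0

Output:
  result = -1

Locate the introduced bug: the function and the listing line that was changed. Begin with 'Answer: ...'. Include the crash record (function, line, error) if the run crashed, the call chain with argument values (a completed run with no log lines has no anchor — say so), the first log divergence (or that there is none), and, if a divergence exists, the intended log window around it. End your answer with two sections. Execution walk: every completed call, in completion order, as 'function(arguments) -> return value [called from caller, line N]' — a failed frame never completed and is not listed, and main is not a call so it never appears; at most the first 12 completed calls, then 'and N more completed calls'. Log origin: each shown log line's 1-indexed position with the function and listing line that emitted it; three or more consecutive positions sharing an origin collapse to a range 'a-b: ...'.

Answer: the defect is in weigh_samples at line 3.
Key fact: The log first diverges at position 8: the faulty run prints 'checkpoint: 0' where the working version prints 'checkpoint: 6'.
Call chain: main.
First divergence: position 8; shown 'checkpoint: 0' vs intended 'checkpoint: 6'.
Intended log window:
  6: recursing at 2 carrying 3
  7: recursing at 1 carrying 5
  8: checkpoint: 6
Execution walk:
  mix_signals([8, 5, 3, 10, 9, 6, 12, 9]) -> 3  [called from trim_outliers, line 18]
  weigh_samples(0, 6) -> 0  [called from weigh_samples, line 5]
  weigh_samples(1, 5) -> 0  [called from weigh_samples, line 5]
  weigh_samples(2, 3) -> 0  [called from weigh_samples, line 5]
  weigh_samples(3, 0) -> 0  [called from trim_outliers, line 20]
  trim_outliers([8, 5, 3, 10, 9, 6, 12, 9]) -> 0  [called from main, line 26]
Log origin:
  1: emitted by main (line 25)
  2: emitted by trim_outliers (line 17)
  3: emitted by mix_signals (line 8)
  4: emitted by mix_signals (line 13)
  5-7: emitted by weigh_samples (line 4)
  8: emitted by main (line 27)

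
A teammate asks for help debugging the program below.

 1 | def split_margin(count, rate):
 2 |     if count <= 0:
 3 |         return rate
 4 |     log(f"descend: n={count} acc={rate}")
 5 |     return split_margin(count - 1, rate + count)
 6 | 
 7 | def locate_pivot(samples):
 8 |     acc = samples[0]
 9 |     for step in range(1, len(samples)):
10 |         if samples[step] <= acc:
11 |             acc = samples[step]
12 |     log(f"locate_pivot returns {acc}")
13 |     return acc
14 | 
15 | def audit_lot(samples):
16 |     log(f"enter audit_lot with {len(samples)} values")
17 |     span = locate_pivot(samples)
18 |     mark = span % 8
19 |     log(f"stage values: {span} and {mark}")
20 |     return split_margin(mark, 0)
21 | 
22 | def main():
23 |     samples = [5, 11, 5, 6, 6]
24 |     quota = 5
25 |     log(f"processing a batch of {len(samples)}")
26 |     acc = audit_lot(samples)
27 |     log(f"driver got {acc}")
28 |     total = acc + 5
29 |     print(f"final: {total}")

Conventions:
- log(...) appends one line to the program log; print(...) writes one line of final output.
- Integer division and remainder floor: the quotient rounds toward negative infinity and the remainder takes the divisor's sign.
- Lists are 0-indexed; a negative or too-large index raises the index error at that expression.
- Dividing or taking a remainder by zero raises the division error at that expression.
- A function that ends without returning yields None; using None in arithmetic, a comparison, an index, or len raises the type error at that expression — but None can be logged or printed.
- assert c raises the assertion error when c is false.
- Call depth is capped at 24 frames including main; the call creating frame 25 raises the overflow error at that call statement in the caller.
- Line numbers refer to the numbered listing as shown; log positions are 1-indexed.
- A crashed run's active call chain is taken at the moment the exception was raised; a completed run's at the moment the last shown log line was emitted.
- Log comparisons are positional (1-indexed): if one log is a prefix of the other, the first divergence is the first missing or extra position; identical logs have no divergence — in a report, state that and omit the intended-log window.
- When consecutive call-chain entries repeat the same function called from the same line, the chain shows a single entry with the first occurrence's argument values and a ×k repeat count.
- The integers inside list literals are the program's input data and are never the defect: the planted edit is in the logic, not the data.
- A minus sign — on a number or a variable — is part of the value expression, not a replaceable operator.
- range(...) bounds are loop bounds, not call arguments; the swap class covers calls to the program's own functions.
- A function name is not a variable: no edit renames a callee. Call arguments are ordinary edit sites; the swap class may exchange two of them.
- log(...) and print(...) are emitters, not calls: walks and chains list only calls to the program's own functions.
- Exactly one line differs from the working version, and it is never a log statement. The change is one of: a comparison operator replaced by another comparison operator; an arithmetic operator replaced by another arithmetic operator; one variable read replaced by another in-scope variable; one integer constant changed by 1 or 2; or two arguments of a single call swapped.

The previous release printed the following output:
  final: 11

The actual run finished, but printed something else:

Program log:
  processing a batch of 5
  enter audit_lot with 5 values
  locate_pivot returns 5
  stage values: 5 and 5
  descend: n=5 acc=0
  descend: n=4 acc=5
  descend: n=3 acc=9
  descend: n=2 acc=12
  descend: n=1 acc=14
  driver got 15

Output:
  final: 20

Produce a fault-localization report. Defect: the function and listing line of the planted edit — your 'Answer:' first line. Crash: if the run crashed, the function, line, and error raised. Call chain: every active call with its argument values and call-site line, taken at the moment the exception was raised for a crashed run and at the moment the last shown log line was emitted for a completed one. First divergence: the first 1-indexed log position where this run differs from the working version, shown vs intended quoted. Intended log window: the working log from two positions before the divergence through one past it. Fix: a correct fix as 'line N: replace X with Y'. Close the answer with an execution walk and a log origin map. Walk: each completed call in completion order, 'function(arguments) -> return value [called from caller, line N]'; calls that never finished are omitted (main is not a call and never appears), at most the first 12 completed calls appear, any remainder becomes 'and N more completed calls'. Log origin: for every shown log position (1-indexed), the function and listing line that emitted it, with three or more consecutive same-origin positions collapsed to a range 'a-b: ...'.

Answer: the defect is in locate_pivot at line 10.
Core observation: The earliest visible damage is log position 3 — 'locate_pivot returns 5' rather than the intended 'locate_pivot returns 11'.
Call chain: main.
First divergence: position 3 — shown 'locate_pivot returns 5', intended 'locate_pivot returns 11'.
Intended log window:
  1: processing a batch of 5
  2: enter audit_lot with 5 values
  3: locate_pivot returns 11
  4: stage values: 11 and 3
Execution walk:
  locate_pivot([5, 11, 5, 6, 6]) -> 5  [called from audit_lot, line 17]
  split_margin(0, 15) -> 15  [called from split_margin, line 5]
  split_margin(1, 14) -> 15  [called from split_margin, line 5]
  split_margin(2, 12) -> 15  [called from split_margin, line 5]
  split_margin(3, 9) -> 15  [called from split_margin, line 5]
  split_margin(4, 5) -> 15  [called from split_margin, line 5]
  split_margin(5, 0) -> 15  [called from audit_lot, line 20]
  audit_lot([5, 11, 5, 6, 6]) -> 15  [called from main, line 26]
Origin of each log line:
  1: from main, line 25
  2: from audit_lot, line 16
  3: from locate_pivot, line 12
  4: from audit_lot, line 19
  5-9: from split_margin, line 4
  10: from main, line 27
A correct fix: line 10: replace `<=` with `>`.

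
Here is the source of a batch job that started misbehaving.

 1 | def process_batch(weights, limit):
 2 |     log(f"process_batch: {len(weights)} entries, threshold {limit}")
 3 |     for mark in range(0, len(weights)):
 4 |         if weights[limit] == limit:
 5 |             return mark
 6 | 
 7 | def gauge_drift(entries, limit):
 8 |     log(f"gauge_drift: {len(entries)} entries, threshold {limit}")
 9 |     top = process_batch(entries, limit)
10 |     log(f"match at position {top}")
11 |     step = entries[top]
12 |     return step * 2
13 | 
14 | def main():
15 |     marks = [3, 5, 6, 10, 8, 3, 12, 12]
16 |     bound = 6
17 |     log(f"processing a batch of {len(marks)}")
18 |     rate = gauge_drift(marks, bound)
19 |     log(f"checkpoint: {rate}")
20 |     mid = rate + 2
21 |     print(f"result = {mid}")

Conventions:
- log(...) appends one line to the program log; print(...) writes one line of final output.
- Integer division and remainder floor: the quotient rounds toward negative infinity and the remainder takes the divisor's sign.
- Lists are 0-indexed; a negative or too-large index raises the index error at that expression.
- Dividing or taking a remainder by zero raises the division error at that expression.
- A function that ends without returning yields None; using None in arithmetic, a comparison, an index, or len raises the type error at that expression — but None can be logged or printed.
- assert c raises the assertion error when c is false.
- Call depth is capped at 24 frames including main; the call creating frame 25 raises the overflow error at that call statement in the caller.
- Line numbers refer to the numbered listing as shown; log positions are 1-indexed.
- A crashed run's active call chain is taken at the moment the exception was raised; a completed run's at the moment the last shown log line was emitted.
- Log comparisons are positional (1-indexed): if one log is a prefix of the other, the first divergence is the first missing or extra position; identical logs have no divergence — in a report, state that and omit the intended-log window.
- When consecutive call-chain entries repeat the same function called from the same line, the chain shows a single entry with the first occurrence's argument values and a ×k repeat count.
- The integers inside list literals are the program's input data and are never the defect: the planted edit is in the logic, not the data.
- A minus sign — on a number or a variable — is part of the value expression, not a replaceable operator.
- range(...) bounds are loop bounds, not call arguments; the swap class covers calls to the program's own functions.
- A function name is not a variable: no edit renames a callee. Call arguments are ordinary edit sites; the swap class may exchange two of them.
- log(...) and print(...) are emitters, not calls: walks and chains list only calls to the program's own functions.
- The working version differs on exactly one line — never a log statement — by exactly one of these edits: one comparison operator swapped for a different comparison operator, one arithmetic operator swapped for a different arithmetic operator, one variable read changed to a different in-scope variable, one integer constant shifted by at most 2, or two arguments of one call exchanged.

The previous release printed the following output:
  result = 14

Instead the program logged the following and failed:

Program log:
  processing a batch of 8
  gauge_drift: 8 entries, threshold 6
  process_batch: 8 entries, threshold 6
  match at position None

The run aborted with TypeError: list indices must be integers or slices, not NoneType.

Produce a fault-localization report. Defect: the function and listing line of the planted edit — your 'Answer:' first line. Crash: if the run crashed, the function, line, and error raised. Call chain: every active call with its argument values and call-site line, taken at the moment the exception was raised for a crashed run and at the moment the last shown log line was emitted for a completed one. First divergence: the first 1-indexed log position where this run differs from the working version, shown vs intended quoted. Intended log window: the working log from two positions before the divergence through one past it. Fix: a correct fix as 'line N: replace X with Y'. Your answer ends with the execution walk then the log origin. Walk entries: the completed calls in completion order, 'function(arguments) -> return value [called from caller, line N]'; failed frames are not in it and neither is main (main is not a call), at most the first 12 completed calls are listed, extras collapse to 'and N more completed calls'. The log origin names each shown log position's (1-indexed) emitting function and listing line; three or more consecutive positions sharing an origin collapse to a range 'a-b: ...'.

Answer: the defect is in process_batch at line 4.
Core observation: Position 4 is the first bad log line: 'match at position None' should read 'match at position 2'.
Crash: gauge_drift, line 11, TypeError.
Call chain: main -> gauge_drift([3, 5, 6, 10, 8, 3, 12, 12], 6) (called at line 18).
First divergence: position 4 — the shown line 'match at position None' should read 'match at position 2'.
Intended log window:
  2: gauge_drift: 8 entries, threshold 6
  3: process_batch: 8 entries, threshold 6
  4: match at position 2
  5: checkpoint: 12
Execution walk:
  process_batch([3, 5, 6, 10, 8, 3, 12, 12], 6) -> None  [called from gauge_drift, line 9]
Log origin:
  1: from main, line 17
  2: from gauge_drift, line 8
  3: from process_batch, line 2
  4: from gauge_drift, line 10
A correct fix: line 4: replace `weights[limit]` with `weights[mark]`.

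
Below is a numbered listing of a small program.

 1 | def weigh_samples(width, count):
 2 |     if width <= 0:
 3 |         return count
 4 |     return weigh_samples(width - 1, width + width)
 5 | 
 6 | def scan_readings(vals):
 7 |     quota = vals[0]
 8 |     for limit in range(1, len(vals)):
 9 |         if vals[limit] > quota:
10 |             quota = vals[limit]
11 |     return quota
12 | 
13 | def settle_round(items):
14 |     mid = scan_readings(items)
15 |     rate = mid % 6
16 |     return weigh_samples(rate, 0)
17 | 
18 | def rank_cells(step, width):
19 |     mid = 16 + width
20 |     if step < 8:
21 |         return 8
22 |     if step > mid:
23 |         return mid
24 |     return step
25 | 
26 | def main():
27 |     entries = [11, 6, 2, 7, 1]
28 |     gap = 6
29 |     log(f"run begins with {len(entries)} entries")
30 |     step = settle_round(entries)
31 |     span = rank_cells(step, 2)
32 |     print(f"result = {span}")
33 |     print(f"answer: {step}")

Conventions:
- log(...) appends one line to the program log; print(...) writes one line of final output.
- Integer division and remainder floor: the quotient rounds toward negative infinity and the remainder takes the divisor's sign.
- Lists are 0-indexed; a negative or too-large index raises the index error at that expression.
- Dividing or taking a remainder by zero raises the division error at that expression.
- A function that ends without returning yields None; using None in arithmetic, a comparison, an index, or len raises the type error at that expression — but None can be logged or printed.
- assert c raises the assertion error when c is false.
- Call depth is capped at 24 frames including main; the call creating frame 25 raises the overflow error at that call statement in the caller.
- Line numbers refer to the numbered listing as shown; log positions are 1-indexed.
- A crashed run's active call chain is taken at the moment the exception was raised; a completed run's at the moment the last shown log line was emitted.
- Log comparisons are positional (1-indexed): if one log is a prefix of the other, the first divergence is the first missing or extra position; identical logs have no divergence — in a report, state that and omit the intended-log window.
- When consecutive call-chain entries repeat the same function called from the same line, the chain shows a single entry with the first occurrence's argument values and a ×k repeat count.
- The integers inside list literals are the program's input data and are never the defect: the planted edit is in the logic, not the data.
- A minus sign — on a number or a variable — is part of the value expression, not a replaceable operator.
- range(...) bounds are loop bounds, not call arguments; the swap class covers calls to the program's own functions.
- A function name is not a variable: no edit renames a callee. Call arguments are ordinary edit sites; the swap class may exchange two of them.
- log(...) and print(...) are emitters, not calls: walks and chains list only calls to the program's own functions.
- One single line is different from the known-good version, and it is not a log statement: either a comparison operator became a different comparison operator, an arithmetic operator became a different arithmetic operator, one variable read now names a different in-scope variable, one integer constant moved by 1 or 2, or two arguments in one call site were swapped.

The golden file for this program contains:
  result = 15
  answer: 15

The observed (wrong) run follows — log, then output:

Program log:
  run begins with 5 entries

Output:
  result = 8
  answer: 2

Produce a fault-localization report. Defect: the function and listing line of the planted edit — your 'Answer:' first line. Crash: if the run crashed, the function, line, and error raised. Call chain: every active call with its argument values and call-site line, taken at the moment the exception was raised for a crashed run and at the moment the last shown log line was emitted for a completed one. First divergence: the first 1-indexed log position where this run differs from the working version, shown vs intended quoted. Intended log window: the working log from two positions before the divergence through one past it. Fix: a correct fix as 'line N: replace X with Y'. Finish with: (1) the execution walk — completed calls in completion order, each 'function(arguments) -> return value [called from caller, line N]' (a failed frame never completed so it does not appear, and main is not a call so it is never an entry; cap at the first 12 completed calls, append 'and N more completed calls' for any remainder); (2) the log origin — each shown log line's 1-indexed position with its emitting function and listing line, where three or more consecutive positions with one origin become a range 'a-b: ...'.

Answer: the defect is in weigh_samples at line 4.
The tell: No log line changed; the fault shows up purely in the output.
Call chain: main.
First divergence: none; the two logs match at every position.
Execution walk:
  scan_readings([11, 6, 2, 7, 1]) -> 11  [called from settle_round, line 14]
  weigh_samples(0, 2) -> 2  [called from weigh_samples, line 4]
  weigh_samples(1, 4) -> 2  [called from weigh_samples, line 4]
  weigh_samples(2, 6) -> 2  [called from weigh_samples, line 4]
  weigh_samples(3, 8) -> 2  [called from weigh_samples, line 4]
  weigh_samples(4, 10) -> 2  [called from weigh_samples, line 4]
  weigh_samples(5, 0) -> 2  [called from settle_round, line 16]
  settle_round([11, 6, 2, 7, 1]) -> 2  [called from main, line 30]
  rank_cells(2, 2) -> 8  [called from main, line 31]
Log origins:
  1: logged in main at line 29
A correct fix: line 4: replace `width + width` with `count + width`.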